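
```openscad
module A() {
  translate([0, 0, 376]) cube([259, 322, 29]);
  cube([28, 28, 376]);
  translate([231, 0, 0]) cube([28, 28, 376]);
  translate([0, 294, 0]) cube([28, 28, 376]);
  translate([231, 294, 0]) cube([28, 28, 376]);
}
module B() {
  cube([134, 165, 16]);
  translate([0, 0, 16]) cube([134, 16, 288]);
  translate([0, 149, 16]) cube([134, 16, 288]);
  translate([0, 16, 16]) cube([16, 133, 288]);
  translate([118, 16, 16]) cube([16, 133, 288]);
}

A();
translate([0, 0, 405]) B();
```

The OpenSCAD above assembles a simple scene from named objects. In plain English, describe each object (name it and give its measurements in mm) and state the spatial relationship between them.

A is a four-legged stool. The seat is 259×322 mm, 29 mm thick, top at z = 405 mm. It stands on four square legs, each 28×28 mm in cross-section, from z = 0 to the seat underside, each flush with a corner of the seat.

B is an open-topped rectangular box: outside dimensions 134×165×304 mm, with a uniform wall and base thickness of 16 mm. The base is a full 134×165 slab on the floor; four walls sit on top of the base. The front and back walls (the −y and +y sides) span the full width; the two side walls fit between them.

The open box is on top of the stool.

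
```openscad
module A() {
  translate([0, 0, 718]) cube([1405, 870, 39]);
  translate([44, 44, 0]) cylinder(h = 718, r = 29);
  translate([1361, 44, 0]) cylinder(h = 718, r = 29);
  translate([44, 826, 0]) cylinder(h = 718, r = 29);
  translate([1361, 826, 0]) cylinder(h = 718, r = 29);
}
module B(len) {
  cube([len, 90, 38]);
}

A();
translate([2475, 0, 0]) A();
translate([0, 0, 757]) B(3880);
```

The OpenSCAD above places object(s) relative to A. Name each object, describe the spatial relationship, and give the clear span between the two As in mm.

Second table starts at x = 2475; first ends at x = 1405; clear span = 2475 − 1405 = 1070 mm.

A is a table. B is a beam. A beam spans the tops of two tables. The clear span between the two tables is 1070 mm.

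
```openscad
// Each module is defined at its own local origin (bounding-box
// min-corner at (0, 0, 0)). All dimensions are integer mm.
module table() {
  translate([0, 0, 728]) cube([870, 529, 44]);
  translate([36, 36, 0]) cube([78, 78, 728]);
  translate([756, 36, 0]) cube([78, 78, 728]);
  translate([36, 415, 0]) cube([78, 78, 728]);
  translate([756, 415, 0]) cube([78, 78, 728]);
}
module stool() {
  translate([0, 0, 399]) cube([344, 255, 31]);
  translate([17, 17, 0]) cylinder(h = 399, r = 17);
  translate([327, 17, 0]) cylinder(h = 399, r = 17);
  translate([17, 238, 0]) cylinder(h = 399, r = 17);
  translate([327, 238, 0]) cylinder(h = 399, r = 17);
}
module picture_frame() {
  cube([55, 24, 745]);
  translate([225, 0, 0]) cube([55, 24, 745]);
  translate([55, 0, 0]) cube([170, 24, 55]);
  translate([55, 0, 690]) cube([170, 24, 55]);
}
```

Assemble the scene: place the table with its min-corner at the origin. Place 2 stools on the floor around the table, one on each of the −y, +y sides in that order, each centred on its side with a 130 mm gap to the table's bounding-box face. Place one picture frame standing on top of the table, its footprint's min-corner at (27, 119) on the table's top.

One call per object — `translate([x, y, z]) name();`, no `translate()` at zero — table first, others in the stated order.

table();
translate([263, -385, 0]) stool();
translate([263, 659, 0]) stool();
translate([27, 119, 772]) picture_frame();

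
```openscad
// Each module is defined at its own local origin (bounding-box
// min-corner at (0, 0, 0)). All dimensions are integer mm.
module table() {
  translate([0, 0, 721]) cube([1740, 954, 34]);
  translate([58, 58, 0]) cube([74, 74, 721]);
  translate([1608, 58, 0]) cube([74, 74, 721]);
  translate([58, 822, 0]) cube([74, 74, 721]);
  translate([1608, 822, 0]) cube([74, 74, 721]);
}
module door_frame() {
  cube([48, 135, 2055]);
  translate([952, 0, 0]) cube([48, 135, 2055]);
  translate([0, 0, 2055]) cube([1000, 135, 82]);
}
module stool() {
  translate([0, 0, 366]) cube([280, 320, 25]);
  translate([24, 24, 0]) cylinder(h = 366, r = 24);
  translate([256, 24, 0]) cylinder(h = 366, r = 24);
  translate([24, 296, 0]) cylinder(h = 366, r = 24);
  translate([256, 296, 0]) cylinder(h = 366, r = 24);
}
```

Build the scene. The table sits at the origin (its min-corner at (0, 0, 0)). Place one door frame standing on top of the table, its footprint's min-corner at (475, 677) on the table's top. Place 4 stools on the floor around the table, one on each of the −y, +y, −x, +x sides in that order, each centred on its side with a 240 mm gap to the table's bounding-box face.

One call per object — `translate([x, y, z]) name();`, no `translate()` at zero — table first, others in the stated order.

table();
translate([475, 677, 755]) door_frame();
translate([730, -560, 0]) stool();
translate([730, 1194, 0]) stool();
translate([-520, 317, 0]) stool();
translate([1980, 317, 0]) stool();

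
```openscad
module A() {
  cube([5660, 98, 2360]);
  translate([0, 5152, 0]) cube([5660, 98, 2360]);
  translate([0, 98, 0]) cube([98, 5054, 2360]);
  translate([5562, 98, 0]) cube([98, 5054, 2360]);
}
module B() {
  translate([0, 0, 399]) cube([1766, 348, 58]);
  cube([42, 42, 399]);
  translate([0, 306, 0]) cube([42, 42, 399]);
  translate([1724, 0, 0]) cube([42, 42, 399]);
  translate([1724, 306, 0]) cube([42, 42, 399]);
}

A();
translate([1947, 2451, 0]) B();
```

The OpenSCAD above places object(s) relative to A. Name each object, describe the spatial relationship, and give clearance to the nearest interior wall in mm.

Clearances: x = 1849, y = 2353; minimum 1849 mm.

A is a house frame. B is a bench. The bench sits inside the house frame, centred. The clearance to the nearest interior wall is 1849 mm.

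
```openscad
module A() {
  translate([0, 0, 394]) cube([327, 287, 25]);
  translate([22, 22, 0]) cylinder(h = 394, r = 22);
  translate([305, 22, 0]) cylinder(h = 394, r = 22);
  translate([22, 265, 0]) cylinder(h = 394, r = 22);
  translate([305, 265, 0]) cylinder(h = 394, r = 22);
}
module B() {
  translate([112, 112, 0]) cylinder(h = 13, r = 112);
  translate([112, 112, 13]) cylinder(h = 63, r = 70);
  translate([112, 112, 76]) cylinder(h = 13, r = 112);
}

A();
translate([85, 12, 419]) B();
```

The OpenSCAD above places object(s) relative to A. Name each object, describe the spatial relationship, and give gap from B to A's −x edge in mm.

The spool's min-x is at 85; the stool's min-x is 0; gap = 85 mm.

A is a stool. B is a spool. The spool is on top of the stool. The gap from the spool to the stool's −x edge is 85 mm.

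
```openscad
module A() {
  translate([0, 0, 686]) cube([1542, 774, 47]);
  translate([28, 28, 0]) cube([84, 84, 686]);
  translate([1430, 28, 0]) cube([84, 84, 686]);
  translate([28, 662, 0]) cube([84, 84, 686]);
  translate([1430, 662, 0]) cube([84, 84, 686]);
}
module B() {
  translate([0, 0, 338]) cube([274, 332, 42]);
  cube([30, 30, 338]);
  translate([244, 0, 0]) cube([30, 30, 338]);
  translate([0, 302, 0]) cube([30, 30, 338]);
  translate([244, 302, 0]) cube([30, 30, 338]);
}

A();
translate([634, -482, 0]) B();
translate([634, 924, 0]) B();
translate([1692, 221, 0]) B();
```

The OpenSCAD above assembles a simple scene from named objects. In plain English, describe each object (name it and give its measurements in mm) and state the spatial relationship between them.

A is a table with a 1542×774 mm rectangular top, 47 mm thick, top surface at z = 733 mm, supported by four 84×84 mm square legs, each inset 28 mm from the nearest pair of top edges, running from the floor.

B is a four-legged stool. The seat is 274×332 mm, 42 mm thick, top at z = 380 mm. It stands on four square legs, each 30×30 mm in cross-section, from z = 0 to the seat underside, each flush with a corner of the seat.

Three stools sit around the table at the −y, +y, +x sides.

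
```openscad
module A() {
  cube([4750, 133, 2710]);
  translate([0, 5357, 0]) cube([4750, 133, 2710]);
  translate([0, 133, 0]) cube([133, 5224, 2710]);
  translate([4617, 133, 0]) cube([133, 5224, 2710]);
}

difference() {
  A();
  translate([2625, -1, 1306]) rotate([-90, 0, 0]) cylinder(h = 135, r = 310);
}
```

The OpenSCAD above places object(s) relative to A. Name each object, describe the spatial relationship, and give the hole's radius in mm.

A is a house frame. The house frame has a circular hole through its front wall. The hole's radius is 310 mm.

The subtracted cylinder has r = 310 mm.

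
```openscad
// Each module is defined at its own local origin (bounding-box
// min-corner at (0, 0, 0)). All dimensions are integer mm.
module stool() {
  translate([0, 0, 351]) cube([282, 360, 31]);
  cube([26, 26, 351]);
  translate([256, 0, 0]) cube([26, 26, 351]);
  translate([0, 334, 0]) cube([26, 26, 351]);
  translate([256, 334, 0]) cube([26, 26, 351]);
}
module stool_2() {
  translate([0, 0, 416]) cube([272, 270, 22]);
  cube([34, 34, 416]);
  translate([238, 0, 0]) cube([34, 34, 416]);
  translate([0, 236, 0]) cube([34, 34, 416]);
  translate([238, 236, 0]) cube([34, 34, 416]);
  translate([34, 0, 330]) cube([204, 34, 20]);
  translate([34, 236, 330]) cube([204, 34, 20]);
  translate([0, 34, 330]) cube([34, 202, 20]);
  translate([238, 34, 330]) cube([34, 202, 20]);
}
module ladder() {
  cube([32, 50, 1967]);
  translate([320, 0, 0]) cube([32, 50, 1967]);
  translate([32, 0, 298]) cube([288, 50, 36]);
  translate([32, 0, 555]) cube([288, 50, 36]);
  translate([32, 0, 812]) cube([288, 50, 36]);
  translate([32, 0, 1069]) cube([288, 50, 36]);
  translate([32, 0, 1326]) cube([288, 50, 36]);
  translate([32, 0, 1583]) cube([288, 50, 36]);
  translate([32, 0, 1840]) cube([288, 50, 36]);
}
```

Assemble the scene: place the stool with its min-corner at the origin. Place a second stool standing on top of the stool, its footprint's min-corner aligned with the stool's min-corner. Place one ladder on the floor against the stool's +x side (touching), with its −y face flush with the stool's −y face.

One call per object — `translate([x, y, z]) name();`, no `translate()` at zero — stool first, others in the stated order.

stool();
translate([0, 0, 382]) stool_2();
translate([282, 0, 0]) ladder();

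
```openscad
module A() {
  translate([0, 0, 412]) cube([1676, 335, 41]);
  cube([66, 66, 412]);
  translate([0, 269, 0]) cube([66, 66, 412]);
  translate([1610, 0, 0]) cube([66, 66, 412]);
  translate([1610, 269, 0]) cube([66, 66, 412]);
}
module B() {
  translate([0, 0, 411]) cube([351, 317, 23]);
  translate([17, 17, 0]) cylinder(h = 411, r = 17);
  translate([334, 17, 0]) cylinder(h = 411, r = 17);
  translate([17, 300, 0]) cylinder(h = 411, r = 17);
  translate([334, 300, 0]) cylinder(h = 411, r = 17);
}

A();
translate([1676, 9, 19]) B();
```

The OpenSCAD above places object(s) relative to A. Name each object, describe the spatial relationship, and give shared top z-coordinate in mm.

Both tops at z = 453 mm.

A is a bench. B is a stool. The stool is beside the bench with their tops flush at z = 453. The shared top z-coordinate is 453 mm.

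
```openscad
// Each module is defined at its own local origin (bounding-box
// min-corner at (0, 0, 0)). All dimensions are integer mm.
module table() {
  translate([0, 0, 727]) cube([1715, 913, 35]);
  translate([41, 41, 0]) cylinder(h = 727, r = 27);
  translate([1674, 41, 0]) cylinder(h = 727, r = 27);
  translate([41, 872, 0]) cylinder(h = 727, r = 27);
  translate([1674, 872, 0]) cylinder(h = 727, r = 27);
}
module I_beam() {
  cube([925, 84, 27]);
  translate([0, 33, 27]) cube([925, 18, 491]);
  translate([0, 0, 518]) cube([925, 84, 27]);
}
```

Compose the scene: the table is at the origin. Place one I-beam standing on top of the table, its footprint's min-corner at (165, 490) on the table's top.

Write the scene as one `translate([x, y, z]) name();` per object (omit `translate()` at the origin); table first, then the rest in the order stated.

table();
translate([165, 490, 762]) I_beam();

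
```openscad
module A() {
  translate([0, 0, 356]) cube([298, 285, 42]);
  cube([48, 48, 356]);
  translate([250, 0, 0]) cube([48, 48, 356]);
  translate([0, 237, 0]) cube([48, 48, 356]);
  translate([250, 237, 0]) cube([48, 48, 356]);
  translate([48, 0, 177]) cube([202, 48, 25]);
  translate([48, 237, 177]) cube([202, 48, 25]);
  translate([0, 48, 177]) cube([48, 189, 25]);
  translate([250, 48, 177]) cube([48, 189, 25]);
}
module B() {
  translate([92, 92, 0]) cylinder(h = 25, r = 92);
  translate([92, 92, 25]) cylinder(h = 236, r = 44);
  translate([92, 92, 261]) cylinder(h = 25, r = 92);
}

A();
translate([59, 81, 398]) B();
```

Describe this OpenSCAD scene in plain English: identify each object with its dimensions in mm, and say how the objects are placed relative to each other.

A is a four-legged stool. The seat is 298×285 mm, 42 mm thick, top at z = 398 mm. It stands on four square legs, each 48×48 mm in cross-section, from z = 0 to the seat underside, each flush with a corner of the seat. Four stretchers, 48 mm wide and 25 mm tall, connect adjacent legs with their undersides at z = 177 mm, each running between the inner faces of the legs it joins and aligned with the legs' outer faces on the other axis.

B is a spool: two coaxial disc flanges of radius 92 mm and thickness 25 mm, joined by a core cylinder of radius 44 mm and height 236 mm. The lower flange rests on z = 0 and the three cylinders share a vertical axis.

The spool is on top of the stool.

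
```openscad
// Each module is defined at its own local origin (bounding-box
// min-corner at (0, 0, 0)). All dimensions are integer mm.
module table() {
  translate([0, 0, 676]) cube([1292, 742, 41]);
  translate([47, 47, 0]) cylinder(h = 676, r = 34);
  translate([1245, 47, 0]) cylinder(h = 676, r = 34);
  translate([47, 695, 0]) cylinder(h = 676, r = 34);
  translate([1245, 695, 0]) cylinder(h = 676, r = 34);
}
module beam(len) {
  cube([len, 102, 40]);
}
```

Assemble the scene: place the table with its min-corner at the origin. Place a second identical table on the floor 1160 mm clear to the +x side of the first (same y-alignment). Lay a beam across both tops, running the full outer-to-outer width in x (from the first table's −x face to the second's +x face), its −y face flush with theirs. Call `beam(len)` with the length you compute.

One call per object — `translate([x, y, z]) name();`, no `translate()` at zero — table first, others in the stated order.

table();
translate([2452, 0, 0]) table();
translate([0, 0, 717]) beam(3744);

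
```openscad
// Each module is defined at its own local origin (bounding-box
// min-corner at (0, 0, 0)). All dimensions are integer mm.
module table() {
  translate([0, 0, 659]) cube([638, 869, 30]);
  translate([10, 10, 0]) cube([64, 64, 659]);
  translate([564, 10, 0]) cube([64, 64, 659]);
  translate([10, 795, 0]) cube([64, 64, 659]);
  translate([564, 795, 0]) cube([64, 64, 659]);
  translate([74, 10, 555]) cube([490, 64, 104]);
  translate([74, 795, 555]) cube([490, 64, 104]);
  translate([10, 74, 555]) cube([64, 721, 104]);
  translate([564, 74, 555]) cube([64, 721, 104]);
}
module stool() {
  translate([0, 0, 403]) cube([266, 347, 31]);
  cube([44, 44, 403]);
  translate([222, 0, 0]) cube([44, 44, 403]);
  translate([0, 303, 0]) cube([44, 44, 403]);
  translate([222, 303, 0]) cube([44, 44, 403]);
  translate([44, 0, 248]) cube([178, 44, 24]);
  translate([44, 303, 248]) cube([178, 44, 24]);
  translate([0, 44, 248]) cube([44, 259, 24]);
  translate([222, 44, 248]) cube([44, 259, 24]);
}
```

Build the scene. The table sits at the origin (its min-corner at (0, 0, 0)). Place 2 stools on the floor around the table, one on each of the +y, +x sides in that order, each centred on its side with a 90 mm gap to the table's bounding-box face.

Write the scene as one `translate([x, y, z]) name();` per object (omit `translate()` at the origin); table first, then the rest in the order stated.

table();
translate([186, 959, 0]) stool();
translate([728, 261, 0]) stool();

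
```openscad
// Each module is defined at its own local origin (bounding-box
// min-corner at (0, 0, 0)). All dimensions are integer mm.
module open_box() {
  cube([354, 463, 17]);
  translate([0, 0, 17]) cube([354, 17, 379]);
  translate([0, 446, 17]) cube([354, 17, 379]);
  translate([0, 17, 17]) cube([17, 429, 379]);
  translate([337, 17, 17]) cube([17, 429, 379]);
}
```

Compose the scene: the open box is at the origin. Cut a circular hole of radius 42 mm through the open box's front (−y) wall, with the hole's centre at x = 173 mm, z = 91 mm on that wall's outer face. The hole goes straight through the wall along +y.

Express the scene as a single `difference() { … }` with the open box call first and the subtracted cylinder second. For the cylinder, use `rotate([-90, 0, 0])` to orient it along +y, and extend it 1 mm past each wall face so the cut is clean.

difference() {
  open_box();
  translate([173, -1, 91]) rotate([-90, 0, 0]) cylinder(h = 19, r = 42);
}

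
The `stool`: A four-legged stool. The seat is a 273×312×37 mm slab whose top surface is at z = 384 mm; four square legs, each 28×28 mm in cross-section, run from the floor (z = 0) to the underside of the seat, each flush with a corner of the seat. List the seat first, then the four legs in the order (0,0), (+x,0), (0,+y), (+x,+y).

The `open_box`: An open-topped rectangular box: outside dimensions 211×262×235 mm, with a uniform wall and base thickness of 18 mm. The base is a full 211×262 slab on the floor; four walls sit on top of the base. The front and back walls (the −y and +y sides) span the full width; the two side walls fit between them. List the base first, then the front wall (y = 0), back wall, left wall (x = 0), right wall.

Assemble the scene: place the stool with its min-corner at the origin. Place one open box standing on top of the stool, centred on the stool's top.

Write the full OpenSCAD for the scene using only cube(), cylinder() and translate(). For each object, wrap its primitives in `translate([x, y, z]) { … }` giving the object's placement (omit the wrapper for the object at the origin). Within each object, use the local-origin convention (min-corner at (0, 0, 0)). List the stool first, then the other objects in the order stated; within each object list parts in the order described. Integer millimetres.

translate([0, 0, 347]) cube([273, 312, 37]);
cube([28, 28, 347]);
translate([245, 0, 0]) cube([28, 28, 347]);
translate([0, 284, 0]) cube([28, 28, 347]);
translate([245, 284, 0]) cube([28, 28, 347]);
translate([31, 25, 384]) {
  cube([211, 262, 18]);
  translate([0, 0, 18]) cube([211, 18, 217]);
  translate([0, 244, 18]) cube([211, 18, 217]);
  translate([0, 18, 18]) cube([18, 226, 217]);
  translate([193, 18, 18]) cube([18, 226, 217]);
}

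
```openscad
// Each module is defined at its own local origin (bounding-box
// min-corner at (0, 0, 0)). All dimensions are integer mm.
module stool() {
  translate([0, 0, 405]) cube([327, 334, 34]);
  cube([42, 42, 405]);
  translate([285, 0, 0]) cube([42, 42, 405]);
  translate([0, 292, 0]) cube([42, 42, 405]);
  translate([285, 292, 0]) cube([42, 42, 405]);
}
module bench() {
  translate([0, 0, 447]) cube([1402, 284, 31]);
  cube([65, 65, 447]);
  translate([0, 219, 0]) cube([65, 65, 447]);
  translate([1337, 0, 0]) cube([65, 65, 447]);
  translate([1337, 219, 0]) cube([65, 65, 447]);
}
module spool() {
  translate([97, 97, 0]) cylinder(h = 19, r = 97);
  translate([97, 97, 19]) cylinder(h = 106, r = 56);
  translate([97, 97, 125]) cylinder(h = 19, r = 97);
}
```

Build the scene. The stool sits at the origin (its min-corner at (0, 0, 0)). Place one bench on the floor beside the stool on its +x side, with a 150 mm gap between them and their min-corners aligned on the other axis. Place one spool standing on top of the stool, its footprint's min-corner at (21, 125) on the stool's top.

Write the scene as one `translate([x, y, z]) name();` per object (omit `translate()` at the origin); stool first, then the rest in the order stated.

stool();
translate([477, 0, 0]) bench();
translate([21, 125, 439]) spool();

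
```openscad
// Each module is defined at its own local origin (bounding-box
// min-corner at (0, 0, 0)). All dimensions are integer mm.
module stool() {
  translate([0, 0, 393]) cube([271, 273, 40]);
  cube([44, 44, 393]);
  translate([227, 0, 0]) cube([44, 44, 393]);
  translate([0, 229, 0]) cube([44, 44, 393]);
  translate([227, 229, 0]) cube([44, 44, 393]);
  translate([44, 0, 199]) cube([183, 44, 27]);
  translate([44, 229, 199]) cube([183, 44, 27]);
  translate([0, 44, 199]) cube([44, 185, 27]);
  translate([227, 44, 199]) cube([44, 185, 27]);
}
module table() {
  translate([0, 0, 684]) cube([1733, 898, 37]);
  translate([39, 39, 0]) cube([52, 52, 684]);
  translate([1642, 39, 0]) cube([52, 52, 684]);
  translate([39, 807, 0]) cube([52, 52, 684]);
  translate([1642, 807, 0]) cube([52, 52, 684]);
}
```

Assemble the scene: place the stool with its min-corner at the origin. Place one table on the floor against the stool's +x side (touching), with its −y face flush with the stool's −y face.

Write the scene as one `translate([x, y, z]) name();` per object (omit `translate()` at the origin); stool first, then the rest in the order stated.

stool();
translate([271, 0, 0]) table();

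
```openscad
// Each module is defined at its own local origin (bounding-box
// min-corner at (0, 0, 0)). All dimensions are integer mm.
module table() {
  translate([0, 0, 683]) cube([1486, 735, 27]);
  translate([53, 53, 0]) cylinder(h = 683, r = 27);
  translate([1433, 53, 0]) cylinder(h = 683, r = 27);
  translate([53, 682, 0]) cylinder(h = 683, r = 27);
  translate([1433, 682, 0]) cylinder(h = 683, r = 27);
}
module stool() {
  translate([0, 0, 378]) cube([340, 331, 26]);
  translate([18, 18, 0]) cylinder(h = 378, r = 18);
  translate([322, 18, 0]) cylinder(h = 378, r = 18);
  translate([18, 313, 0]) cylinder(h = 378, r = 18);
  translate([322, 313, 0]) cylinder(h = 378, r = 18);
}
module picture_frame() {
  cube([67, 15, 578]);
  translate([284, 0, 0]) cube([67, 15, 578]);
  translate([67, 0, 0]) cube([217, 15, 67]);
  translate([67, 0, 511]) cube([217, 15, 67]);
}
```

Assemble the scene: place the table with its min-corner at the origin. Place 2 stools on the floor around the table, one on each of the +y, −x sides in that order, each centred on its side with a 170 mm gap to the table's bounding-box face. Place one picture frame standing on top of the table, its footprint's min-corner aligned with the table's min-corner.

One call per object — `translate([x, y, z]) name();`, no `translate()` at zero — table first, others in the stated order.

table();
translate([573, 905, 0]) stool();
translate([-510, 202, 0]) stool();
translate([0, 0, 710]) picture_frame();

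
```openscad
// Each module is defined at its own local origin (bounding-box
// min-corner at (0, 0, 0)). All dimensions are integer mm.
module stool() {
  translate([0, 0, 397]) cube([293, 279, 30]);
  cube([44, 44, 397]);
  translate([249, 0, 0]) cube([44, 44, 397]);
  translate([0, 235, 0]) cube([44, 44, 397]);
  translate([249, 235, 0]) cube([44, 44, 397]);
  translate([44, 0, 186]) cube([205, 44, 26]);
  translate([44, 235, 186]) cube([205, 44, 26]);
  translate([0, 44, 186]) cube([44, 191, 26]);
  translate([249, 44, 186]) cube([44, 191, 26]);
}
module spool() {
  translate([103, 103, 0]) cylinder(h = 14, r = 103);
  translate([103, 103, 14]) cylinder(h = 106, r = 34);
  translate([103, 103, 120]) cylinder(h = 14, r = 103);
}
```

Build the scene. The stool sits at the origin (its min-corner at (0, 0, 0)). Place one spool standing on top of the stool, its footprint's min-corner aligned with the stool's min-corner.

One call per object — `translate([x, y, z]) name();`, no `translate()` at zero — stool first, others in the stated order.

stool();
translate([0, 0, 427]) spool();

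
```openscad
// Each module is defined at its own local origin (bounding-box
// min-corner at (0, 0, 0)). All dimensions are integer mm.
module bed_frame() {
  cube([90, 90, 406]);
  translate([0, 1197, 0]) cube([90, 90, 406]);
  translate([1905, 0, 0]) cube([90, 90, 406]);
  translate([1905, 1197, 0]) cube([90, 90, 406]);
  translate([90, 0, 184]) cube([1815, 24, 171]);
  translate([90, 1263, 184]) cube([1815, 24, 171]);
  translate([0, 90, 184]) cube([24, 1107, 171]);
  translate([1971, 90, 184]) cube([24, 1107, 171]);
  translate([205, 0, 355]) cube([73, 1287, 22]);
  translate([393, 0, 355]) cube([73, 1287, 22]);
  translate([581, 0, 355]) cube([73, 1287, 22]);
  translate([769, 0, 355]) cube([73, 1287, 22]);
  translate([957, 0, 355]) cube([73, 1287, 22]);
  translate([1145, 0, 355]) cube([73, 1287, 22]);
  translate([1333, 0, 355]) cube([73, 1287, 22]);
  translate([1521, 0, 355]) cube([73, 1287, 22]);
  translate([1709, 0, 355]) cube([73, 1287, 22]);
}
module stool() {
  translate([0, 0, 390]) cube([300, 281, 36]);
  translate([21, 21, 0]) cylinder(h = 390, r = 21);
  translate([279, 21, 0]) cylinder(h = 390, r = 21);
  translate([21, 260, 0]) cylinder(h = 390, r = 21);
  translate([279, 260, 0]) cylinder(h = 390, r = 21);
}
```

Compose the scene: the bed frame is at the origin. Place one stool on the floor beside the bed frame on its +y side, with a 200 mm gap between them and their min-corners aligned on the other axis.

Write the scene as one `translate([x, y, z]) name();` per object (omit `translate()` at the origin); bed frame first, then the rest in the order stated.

bed_frame();
translate([0, 1487, 0]) stool();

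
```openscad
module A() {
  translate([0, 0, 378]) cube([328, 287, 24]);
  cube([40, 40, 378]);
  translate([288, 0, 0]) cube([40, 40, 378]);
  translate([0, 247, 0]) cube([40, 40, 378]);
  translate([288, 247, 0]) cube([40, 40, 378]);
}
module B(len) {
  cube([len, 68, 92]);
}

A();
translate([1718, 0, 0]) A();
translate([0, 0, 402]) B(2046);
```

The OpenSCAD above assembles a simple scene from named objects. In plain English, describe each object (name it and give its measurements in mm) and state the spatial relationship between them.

A is a four-legged stool. The seat is a 328×287×24 mm slab whose top surface is at z = 402 mm; four square legs, each 40×40 mm in cross-section, run from the floor (z = 0) to the underside of the seat, each flush with a corner of the seat.

B is a rectangular beam 2046 mm long (x), 68 mm deep (y), 92 mm thick (z).

The beam spans the tops of two stools placed 1390 mm apart, resting at z = 402 mm.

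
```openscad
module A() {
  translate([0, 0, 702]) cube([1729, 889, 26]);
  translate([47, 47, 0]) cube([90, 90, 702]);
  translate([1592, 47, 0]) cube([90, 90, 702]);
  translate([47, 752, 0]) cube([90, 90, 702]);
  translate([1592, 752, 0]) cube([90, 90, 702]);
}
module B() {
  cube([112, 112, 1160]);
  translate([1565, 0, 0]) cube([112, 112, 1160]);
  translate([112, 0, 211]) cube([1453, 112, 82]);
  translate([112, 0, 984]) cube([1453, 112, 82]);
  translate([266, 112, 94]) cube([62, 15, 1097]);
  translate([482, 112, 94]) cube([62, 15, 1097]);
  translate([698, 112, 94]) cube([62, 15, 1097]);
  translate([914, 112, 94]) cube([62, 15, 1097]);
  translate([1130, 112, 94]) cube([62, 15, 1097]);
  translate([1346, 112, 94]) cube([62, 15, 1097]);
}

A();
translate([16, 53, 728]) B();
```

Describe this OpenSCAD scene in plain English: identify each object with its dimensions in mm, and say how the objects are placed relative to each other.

A is a rectangular dining table. The top is 1729×889×26 mm with its upper surface at z = 728 mm. It stands on four 90×90 mm square legs, each inset 47 mm from the nearest pair of top edges, running from the floor to the underside of the top.

B is a fence section. Two 112×112 mm posts, 1160 mm tall, stand on the floor with a clear span of 1453 mm between their inner faces. Two horizontal rails of 112×82 mm section span the gap between the posts with their undersides at z = 211 mm and z = 984 mm, flush with the posts' −y face. 6 pickets, each 62 mm wide, 15 mm thick and 1097 mm tall, are fixed to the +y face of the rails with their bottoms at z = 94 mm, evenly spaced across the span with equal gaps (rounded down to the nearest mm) at the −x end and between each pair — any rounding remainder accumulates at the +x end.

The fence section is on top of the table.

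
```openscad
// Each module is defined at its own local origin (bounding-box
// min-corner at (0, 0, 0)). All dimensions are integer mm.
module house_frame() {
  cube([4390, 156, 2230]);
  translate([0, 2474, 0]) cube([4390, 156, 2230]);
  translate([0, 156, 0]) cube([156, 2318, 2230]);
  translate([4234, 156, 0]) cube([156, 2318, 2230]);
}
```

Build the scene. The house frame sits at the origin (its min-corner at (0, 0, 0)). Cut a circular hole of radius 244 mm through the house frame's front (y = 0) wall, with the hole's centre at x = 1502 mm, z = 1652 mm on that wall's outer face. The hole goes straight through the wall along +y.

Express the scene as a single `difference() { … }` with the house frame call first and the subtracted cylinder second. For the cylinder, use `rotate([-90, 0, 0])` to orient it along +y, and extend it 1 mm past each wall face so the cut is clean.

difference() {
  house_frame();
  translate([1502, -1, 1652]) rotate([-90, 0, 0]) cylinder(h = 158, r = 244);
}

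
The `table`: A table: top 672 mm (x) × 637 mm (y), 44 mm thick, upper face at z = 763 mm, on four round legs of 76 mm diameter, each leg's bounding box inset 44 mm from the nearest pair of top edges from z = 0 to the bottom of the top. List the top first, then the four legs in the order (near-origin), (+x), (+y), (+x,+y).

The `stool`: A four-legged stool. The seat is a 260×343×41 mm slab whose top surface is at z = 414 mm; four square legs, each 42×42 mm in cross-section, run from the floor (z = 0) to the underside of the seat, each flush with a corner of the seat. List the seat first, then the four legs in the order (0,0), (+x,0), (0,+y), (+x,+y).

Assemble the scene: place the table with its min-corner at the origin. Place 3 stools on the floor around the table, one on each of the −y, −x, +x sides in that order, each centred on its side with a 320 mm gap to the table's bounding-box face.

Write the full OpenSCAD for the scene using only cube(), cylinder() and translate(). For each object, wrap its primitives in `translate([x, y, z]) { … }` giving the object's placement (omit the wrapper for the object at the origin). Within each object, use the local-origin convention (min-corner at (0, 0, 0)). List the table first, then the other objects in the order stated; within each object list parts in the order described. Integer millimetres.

translate([0, 0, 719]) cube([672, 637, 44]);
translate([82, 82, 0]) cylinder(h = 719, r = 38);
translate([590, 82, 0]) cylinder(h = 719, r = 38);
translate([82, 555, 0]) cylinder(h = 719, r = 38);
translate([590, 555, 0]) cylinder(h = 719, r = 38);
translate([206, -663, 0]) {
  translate([0, 0, 373]) cube([260, 343, 41]);
  cube([42, 42, 373]);
  translate([218, 0, 0]) cube([42, 42, 373]);
  translate([0, 301, 0]) cube([42, 42, 373]);
  translate([218, 301, 0]) cube([42, 42, 373]);
}
translate([-580, 147, 0]) {
  translate([0, 0, 373]) cube([260, 343, 41]);
  cube([42, 42, 373]);
  translate([218, 0, 0]) cube([42, 42, 373]);
  translate([0, 301, 0]) cube([42, 42, 373]);
  translate([218, 301, 0]) cube([42, 42, 373]);
}
translate([992, 147, 0]) {
  translate([0, 0, 373]) cube([260, 343, 41]);
  cube([42, 42, 373]);
  translate([218, 0, 0]) cube([42, 42, 373]);
  translate([0, 301, 0]) cube([42, 42, 373]);
  translate([218, 301, 0]) cube([42, 42, 373]);
}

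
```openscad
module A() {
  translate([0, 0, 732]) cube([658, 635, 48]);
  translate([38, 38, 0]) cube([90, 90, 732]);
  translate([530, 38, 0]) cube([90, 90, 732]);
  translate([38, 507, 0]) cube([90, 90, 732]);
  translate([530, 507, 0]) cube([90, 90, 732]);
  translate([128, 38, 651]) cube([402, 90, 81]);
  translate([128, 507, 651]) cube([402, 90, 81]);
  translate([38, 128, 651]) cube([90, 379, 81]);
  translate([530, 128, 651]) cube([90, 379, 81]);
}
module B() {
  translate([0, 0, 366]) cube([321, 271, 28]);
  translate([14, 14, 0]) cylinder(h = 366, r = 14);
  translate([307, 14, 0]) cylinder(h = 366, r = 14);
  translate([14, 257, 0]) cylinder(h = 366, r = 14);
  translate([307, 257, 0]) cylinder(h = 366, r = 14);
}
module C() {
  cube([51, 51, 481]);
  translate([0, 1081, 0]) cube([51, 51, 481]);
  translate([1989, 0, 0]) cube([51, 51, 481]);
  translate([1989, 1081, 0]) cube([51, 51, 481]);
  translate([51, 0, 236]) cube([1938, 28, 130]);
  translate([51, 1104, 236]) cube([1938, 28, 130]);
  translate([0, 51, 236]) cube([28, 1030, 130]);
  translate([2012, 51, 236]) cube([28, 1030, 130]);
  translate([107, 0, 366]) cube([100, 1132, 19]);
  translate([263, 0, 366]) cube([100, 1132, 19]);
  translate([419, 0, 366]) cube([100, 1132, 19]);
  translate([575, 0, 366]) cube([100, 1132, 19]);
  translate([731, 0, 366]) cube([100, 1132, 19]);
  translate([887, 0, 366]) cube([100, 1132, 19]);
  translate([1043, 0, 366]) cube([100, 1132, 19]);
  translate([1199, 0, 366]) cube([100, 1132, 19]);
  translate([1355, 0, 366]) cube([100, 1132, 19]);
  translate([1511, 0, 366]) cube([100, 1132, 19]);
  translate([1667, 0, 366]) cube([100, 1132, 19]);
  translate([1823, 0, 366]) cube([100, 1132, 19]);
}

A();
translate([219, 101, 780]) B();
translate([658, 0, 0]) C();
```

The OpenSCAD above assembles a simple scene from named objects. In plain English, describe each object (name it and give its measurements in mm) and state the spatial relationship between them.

A is a table: top 658 mm (x) × 635 mm (y), 48 mm thick, upper face at z = 780 mm, on four 90×90 mm square legs, each inset 38 mm from the nearest pair of top edges, running from z = 0 to the bottom of the top. Four apron rails, 90 mm thick and 81 mm tall, run between adjacent legs with their top edges flush with the underside of the top and their outer faces flush with the legs' outer faces.

B is a four-legged stool. The seat is 321×271 mm, 28 mm thick, top at z = 394 mm. It stands on four round legs, each 28 mm in diameter, from z = 0 to the seat underside, each leg's axis is inset half a diameter from the nearest pair of seat edges (so the leg's bounding box is flush with the corner).

C is a bed frame 2040 mm long (x) by 1132 mm wide (y). Four 51×51 mm corner posts, 481 mm tall, at the corners of the footprint. Four rails of 28 mm thickness and 130 mm height run between adjacent posts with their undersides at z = 236 mm, their outer faces flush with the outside of the frame (the two x-running rails run between the posts' inner faces; the two y-running rails run between the posts' inner faces). 12 slats, each 100 mm wide (x) and 19 mm thick, lie across the top of the two x-running rails, running the full 1132 mm width of the frame in y; the slats are evenly spaced along x between the inner faces of the end posts with equal gaps (rounded down to the nearest mm) at the −x end and between each pair — any rounding remainder accumulates at the +x end.

The stool is on top of the table. The bed frame is against the table's +x side, with their −y faces flush.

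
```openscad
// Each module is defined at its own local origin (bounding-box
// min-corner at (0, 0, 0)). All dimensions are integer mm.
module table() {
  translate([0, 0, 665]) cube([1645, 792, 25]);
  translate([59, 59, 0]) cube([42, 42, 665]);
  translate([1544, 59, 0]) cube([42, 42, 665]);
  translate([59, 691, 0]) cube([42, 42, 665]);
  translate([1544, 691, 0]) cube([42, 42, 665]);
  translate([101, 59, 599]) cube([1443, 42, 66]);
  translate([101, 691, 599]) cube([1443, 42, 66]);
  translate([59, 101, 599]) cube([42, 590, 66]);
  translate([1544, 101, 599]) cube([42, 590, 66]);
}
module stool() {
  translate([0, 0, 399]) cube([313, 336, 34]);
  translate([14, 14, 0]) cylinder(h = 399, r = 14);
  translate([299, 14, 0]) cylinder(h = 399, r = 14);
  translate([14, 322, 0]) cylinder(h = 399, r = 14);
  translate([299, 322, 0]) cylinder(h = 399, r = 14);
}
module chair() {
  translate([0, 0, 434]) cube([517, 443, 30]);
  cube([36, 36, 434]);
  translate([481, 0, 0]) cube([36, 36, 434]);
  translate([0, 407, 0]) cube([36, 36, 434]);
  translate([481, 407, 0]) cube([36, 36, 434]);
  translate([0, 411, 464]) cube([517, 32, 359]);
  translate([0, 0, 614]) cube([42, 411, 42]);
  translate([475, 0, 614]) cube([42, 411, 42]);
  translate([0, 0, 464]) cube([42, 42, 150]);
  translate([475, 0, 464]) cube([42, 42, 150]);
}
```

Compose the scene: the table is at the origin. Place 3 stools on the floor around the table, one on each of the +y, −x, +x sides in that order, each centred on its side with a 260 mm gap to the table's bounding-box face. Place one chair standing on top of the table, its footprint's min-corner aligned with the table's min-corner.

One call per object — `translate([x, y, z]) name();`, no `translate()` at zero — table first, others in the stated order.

table();
translate([666, 1052, 0]) stool();
translate([-573, 228, 0]) stool();
translate([1905, 228, 0]) stool();
translate([0, 0, 690]) chair();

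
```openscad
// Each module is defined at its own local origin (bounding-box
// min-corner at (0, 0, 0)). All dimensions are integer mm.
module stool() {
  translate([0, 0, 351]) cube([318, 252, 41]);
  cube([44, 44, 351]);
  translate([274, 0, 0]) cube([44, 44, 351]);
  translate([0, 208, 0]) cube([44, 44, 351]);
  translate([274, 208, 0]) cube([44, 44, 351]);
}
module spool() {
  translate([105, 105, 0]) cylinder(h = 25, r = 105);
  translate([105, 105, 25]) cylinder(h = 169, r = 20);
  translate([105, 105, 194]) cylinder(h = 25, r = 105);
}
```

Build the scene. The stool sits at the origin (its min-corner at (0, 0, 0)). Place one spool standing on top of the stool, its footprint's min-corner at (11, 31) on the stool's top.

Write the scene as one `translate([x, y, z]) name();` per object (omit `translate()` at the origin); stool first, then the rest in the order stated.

stool();
translate([11, 31, 392]) spool();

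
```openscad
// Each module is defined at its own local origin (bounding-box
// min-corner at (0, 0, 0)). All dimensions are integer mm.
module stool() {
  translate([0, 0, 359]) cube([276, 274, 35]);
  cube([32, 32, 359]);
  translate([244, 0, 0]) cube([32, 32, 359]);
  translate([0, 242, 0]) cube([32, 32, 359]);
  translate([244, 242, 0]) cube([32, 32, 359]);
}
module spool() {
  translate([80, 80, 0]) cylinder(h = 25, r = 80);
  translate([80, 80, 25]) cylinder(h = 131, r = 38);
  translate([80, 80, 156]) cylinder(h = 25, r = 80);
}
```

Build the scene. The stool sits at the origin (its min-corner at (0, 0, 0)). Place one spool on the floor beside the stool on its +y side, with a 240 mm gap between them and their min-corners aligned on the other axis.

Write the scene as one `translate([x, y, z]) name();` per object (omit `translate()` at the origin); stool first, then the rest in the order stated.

stool();
translate([0, 514, 0]) spool();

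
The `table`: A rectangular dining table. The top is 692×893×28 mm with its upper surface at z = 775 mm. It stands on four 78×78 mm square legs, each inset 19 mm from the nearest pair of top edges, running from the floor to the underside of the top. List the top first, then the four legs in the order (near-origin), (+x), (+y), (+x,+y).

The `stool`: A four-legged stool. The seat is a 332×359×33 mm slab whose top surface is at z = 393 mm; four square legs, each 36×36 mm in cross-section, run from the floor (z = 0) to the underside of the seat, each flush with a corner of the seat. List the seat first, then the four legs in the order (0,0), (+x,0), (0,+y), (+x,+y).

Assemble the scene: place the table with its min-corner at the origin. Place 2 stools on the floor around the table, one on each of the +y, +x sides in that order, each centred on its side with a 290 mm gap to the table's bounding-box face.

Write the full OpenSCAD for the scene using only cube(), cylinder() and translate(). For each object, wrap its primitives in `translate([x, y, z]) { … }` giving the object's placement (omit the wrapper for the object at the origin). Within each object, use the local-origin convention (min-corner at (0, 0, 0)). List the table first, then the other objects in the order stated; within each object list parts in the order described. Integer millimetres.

translate([0, 0, 747]) cube([692, 893, 28]);
translate([19, 19, 0]) cube([78, 78, 747]);
translate([595, 19, 0]) cube([78, 78, 747]);
translate([19, 796, 0]) cube([78, 78, 747]);
translate([595, 796, 0]) cube([78, 78, 747]);
translate([180, 1183, 0]) {
  translate([0, 0, 360]) cube([332, 359, 33]);
  cube([36, 36, 360]);
  translate([296, 0, 0]) cube([36, 36, 360]);
  translate([0, 323, 0]) cube([36, 36, 360]);
  translate([296, 323, 0]) cube([36, 36, 360]);
}
translate([982, 267, 0]) {
  translate([0, 0, 360]) cube([332, 359, 33]);
  cube([36, 36, 360]);
  translate([296, 0, 0]) cube([36, 36, 360]);
  translate([0, 323, 0]) cube([36, 36, 360]);
  translate([296, 323, 0]) cube([36, 36, 360]);
}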